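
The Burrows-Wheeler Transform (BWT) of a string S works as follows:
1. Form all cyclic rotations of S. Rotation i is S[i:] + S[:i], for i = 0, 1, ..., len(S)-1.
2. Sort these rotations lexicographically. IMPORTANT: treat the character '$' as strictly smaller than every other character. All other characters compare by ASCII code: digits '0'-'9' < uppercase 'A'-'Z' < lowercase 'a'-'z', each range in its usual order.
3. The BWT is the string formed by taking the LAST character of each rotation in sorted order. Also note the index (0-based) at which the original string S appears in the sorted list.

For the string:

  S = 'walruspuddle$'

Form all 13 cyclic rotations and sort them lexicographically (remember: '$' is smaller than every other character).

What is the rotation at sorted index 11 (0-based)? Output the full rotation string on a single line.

Answer: uspuddle$walr

Derivation:
All 13 rotations (rotation i = S[i:]+S[:i]):
  rot[0] = walruspuddle$
  rot[1] = alruspuddle$w
  rot[2] = lruspuddle$wa
  rot[3] = ruspuddle$wal
  rot[4] = uspuddle$walr
  rot[5] = spuddle$walru
  rot[6] = puddle$walrus
  rot[7] = uddle$walrusp
  rot[8] = ddle$walruspu
  rot[9] = dle$walruspud
  rot[10] = le$walruspudd
  rot[11] = e$walruspuddl
  rot[12] = $walruspuddle
Sorted (with $ < everything):
  sorted[0] = $walruspuddle
  sorted[1] = alruspuddle$w
  sorted[2] = ddle$walruspu
  sorted[3] = dle$walruspud
  sorted[4] = e$walruspuddl
  sorted[5] = le$walruspudd
  sorted[6] = lruspuddle$wa
  sorted[7] = puddle$walrus
  sorted[8] = ruspuddle$wal
  sorted[9] = spuddle$walru
  sorted[10] = uddle$walrusp
  sorted[11] = uspuddle$walr
  sorted[12] = walruspuddle$
sorted[11] = uspuddle$walr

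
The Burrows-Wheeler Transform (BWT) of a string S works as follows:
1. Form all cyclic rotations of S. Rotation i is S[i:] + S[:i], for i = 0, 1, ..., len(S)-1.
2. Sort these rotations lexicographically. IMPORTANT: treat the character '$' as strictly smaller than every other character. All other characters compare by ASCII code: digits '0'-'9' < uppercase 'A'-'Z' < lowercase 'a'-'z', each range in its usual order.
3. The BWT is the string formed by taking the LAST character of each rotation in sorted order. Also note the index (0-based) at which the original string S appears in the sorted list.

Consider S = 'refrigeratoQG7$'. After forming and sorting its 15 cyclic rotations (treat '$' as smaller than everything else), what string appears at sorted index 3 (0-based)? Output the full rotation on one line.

All 15 rotations (rotation i = S[i:]+S[:i]):
  rot[0] = refrigeratoQG7$
  rot[1] = efrigeratoQG7$r
  rot[2] = frigeratoQG7$re
  rot[3] = rigeratoQG7$ref
  rot[4] = igeratoQG7$refr
  rot[5] = geratoQG7$refri
  rot[6] = eratoQG7$refrig
  rot[7] = ratoQG7$refrige
  rot[8] = atoQG7$refriger
  rot[9] = toQG7$refrigera
  rot[10] = oQG7$refrigerat
  rot[11] = QG7$refrigerato
  rot[12] = G7$refrigeratoQ
  rot[13] = 7$refrigeratoQG
  rot[14] = $refrigeratoQG7
Sorted (with $ < everything):
  sorted[0] = $refrigeratoQG7
  sorted[1] = 7$refrigeratoQG
  sorted[2] = G7$refrigeratoQ
  sorted[3] = QG7$refrigerato
  sorted[4] = atoQG7$refriger
  sorted[5] = efrigeratoQG7$r
  sorted[6] = eratoQG7$refrig
  sorted[7] = frigeratoQG7$re
  sorted[8] = geratoQG7$refri
  sorted[9] = igeratoQG7$refr
  sorted[10] = oQG7$refrigerat
  sorted[11] = ratoQG7$refrige
  sorted[12] = refrigeratoQG7$
  sorted[13] = rigeratoQG7$ref
  sorted[14] = toQG7$refrigera
sorted[3] = QG7$refrigerato

Answer: QG7$refrigerato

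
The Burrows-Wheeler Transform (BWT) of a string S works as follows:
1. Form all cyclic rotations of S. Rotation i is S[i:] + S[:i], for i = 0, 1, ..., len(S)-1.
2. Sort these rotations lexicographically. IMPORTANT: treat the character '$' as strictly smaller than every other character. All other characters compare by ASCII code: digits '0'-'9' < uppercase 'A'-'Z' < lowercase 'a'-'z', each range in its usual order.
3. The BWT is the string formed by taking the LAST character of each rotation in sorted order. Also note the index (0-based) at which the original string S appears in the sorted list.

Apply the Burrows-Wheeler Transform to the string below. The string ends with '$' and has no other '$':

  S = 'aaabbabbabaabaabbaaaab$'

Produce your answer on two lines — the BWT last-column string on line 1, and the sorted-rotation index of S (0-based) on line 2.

Answer: bba$abbaabaabaabaabbaaa
3

Derivation:
All 23 rotations (rotation i = S[i:]+S[:i]):
  rot[0] = aaabbabbabaabaabbaaaab$
  rot[1] = aabbabbabaabaabbaaaab$a
  rot[2] = abbabbabaabaabbaaaab$aa
  rot[3] = bbabbabaabaabbaaaab$aaa
  rot[4] = babbabaabaabbaaaab$aaab
  rot[5] = abbabaabaabbaaaab$aaabb
  rot[6] = bbabaabaabbaaaab$aaabba
  rot[7] = babaabaabbaaaab$aaabbab
  rot[8] = abaabaabbaaaab$aaabbabb
  rot[9] = baabaabbaaaab$aaabbabba
  rot[10] = aabaabbaaaab$aaabbabbab
  rot[11] = abaabbaaaab$aaabbabbaba
  rot[12] = baabbaaaab$aaabbabbabaa
  rot[13] = aabbaaaab$aaabbabbabaab
  rot[14] = abbaaaab$aaabbabbabaaba
  rot[15] = bbaaaab$aaabbabbabaabaa
  rot[16] = baaaab$aaabbabbabaabaab
  rot[17] = aaaab$aaabbabbabaabaabb
  rot[18] = aaab$aaabbabbabaabaabba
  rot[19] = aab$aaabbabbabaabaabbaa
  rot[20] = ab$aaabbabbabaabaabbaaa
  rot[21] = b$aaabbabbabaabaabbaaaa
  rot[22] = $aaabbabbabaabaabbaaaab
Sorted (with $ < everything):
  sorted[0] = $aaabbabbabaabaabbaaaab  (last char: 'b')
  sorted[1] = aaaab$aaabbabbabaabaabb  (last char: 'b')
  sorted[2] = aaab$aaabbabbabaabaabba  (last char: 'a')
  sorted[3] = aaabbabbabaabaabbaaaab$  (last char: '$')
  sorted[4] = aab$aaabbabbabaabaabbaa  (last char: 'a')
  sorted[5] = aabaabbaaaab$aaabbabbab  (last char: 'b')
  sorted[6] = aabbaaaab$aaabbabbabaab  (last char: 'b')
  sorted[7] = aabbabbabaabaabbaaaab$a  (last char: 'a')
  sorted[8] = ab$aaabbabbabaabaabbaaa  (last char: 'a')
  sorted[9] = abaabaabbaaaab$aaabbabb  (last char: 'b')
  sorted[10] = abaabbaaaab$aaabbabbaba  (last char: 'a')
  sorted[11] = abbaaaab$aaabbabbabaaba  (last char: 'a')
  sorted[12] = abbabaabaabbaaaab$aaabb  (last char: 'b')
  sorted[13] = abbabbabaabaabbaaaab$aa  (last char: 'a')
  sorted[14] = b$aaabbabbabaabaabbaaaa  (last char: 'a')
  sorted[15] = baaaab$aaabbabbabaabaab  (last char: 'b')
  sorted[16] = baabaabbaaaab$aaabbabba  (last char: 'a')
  sorted[17] = baabbaaaab$aaabbabbabaa  (last char: 'a')
  sorted[18] = babaabaabbaaaab$aaabbab  (last char: 'b')
  sorted[19] = babbabaabaabbaaaab$aaab  (last char: 'b')
  sorted[20] = bbaaaab$aaabbabbabaabaa  (last char: 'a')
  sorted[21] = bbabaabaabbaaaab$aaabba  (last char: 'a')
  sorted[22] = bbabbabaabaabbaaaab$aaa  (last char: 'a')
Last column: bba$abbaabaabaabaabbaaa
Original string S is at sorted index 3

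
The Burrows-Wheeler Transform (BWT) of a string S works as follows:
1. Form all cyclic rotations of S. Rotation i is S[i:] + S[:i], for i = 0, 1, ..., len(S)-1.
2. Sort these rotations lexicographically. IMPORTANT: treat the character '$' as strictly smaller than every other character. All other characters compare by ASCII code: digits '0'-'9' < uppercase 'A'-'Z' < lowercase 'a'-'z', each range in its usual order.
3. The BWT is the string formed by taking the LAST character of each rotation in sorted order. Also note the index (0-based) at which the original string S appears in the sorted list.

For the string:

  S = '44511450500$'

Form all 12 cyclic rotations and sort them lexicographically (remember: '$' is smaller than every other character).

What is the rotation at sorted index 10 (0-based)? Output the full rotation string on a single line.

Answer: 50500$445114

Derivation:
All 12 rotations (rotation i = S[i:]+S[:i]):
  rot[0] = 44511450500$
  rot[1] = 4511450500$4
  rot[2] = 511450500$44
  rot[3] = 11450500$445
  rot[4] = 1450500$4451
  rot[5] = 450500$44511
  rot[6] = 50500$445114
  rot[7] = 0500$4451145
  rot[8] = 500$44511450
  rot[9] = 00$445114505
  rot[10] = 0$4451145050
  rot[11] = $44511450500
Sorted (with $ < everything):
  sorted[0] = $44511450500
  sorted[1] = 0$4451145050
  sorted[2] = 00$445114505
  sorted[3] = 0500$4451145
  sorted[4] = 11450500$445
  sorted[5] = 1450500$4451
  sorted[6] = 44511450500$
  sorted[7] = 450500$44511
  sorted[8] = 4511450500$4
  sorted[9] = 500$44511450
  sorted[10] = 50500$445114
  sorted[11] = 511450500$44
sorted[10] = 50500$445114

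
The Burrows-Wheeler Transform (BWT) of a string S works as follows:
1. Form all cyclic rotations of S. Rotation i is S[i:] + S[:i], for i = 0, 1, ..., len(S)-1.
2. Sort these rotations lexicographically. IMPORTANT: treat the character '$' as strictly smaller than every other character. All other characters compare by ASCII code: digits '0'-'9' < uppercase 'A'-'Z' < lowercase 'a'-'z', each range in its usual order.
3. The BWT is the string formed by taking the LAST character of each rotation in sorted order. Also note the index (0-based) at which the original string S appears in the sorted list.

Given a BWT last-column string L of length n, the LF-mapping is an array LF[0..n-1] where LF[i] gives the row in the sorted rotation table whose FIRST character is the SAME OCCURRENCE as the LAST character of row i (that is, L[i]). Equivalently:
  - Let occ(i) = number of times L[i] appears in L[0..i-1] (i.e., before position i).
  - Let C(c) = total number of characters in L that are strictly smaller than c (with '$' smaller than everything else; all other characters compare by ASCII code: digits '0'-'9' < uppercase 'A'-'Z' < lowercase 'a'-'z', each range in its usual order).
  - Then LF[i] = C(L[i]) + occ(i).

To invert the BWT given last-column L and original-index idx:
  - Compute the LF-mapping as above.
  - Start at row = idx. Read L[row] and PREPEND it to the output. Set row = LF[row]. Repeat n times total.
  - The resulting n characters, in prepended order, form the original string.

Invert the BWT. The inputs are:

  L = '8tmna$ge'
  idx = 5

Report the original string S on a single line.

Answer: magnet8$

Derivation:
LF mapping: 1 7 5 6 2 0 4 3
Walk LF starting at row 5, prepending L[row]:
  step 1: row=5, L[5]='$', prepend. Next row=LF[5]=0
  step 2: row=0, L[0]='8', prepend. Next row=LF[0]=1
  step 3: row=1, L[1]='t', prepend. Next row=LF[1]=7
  step 4: row=7, L[7]='e', prepend. Next row=LF[7]=3
  step 5: row=3, L[3]='n', prepend. Next row=LF[3]=6
  step 6: row=6, L[6]='g', prepend. Next row=LF[6]=4
  step 7: row=4, L[4]='a', prepend. Next row=LF[4]=2
  step 8: row=2, L[2]='m', prepend. Next row=LF[2]=5
Reversed output: magnet8$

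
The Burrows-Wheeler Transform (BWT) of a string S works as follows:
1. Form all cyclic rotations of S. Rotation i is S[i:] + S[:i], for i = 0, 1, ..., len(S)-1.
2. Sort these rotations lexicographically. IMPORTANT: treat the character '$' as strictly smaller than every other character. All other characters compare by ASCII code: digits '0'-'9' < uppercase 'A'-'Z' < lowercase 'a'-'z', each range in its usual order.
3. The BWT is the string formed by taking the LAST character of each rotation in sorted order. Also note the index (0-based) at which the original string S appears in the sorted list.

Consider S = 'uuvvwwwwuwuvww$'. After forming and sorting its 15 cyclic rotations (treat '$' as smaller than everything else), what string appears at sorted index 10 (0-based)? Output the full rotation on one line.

Answer: wuwuvww$uuvvwww

Derivation:
All 15 rotations (rotation i = S[i:]+S[:i]):
  rot[0] = uuvvwwwwuwuvww$
  rot[1] = uvvwwwwuwuvww$u
  rot[2] = vvwwwwuwuvww$uu
  rot[3] = vwwwwuwuvww$uuv
  rot[4] = wwwwuwuvww$uuvv
  rot[5] = wwwuwuvww$uuvvw
  rot[6] = wwuwuvww$uuvvww
  rot[7] = wuwuvww$uuvvwww
  rot[8] = uwuvww$uuvvwwww
  rot[9] = wuvww$uuvvwwwwu
  rot[10] = uvww$uuvvwwwwuw
  rot[11] = vww$uuvvwwwwuwu
  rot[12] = ww$uuvvwwwwuwuv
  rot[13] = w$uuvvwwwwuwuvw
  rot[14] = $uuvvwwwwuwuvww
Sorted (with $ < everything):
  sorted[0] = $uuvvwwwwuwuvww
  sorted[1] = uuvvwwwwuwuvww$
  sorted[2] = uvvwwwwuwuvww$u
  sorted[3] = uvww$uuvvwwwwuw
  sorted[4] = uwuvww$uuvvwwww
  sorted[5] = vvwwwwuwuvww$uu
  sorted[6] = vww$uuvvwwwwuwu
  sorted[7] = vwwwwuwuvww$uuv
  sorted[8] = w$uuvvwwwwuwuvw
  sorted[9] = wuvww$uuvvwwwwu
  sorted[10] = wuwuvww$uuvvwww
  sorted[11] = ww$uuvvwwwwuwuv
  sorted[12] = wwuwuvww$uuvvww
  sorted[13] = wwwuwuvww$uuvvw
  sorted[14] = wwwwuwuvww$uuvv
sorted[10] = wuwuvww$uuvvwww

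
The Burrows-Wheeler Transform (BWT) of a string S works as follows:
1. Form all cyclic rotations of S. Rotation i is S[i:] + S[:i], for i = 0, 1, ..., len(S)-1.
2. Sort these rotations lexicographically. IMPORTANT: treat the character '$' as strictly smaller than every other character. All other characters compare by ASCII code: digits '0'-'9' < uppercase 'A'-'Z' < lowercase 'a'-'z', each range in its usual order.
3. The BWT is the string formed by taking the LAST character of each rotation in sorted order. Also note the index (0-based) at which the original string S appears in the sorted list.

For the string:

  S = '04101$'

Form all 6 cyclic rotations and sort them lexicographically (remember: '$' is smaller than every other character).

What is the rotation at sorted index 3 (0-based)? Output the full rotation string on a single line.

All 6 rotations (rotation i = S[i:]+S[:i]):
  rot[0] = 04101$
  rot[1] = 4101$0
  rot[2] = 101$04
  rot[3] = 01$041
  rot[4] = 1$0410
  rot[5] = $04101
Sorted (with $ < everything):
  sorted[0] = $04101
  sorted[1] = 01$041
  sorted[2] = 04101$
  sorted[3] = 1$0410
  sorted[4] = 101$04
  sorted[5] = 4101$0
sorted[3] = 1$0410

Answer: 1$0410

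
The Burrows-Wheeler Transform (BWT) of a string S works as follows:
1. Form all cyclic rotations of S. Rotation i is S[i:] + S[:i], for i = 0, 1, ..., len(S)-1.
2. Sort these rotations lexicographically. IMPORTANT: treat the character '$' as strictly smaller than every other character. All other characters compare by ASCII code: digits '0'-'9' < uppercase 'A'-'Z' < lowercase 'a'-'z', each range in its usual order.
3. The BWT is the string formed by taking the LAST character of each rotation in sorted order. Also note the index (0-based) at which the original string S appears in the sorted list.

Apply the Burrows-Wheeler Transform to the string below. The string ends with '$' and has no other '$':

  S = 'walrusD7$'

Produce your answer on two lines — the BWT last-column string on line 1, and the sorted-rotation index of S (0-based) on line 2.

All 9 rotations (rotation i = S[i:]+S[:i]):
  rot[0] = walrusD7$
  rot[1] = alrusD7$w
  rot[2] = lrusD7$wa
  rot[3] = rusD7$wal
  rot[4] = usD7$walr
  rot[5] = sD7$walru
  rot[6] = D7$walrus
  rot[7] = 7$walrusD
  rot[8] = $walrusD7
Sorted (with $ < everything):
  sorted[0] = $walrusD7  (last char: '7')
  sorted[1] = 7$walrusD  (last char: 'D')
  sorted[2] = D7$walrus  (last char: 's')
  sorted[3] = alrusD7$w  (last char: 'w')
  sorted[4] = lrusD7$wa  (last char: 'a')
  sorted[5] = rusD7$wal  (last char: 'l')
  sorted[6] = sD7$walru  (last char: 'u')
  sorted[7] = usD7$walr  (last char: 'r')
  sorted[8] = walrusD7$  (last char: '$')
Last column: 7Dswalur$
Original string S is at sorted index 8

Answer: 7Dswalur$
8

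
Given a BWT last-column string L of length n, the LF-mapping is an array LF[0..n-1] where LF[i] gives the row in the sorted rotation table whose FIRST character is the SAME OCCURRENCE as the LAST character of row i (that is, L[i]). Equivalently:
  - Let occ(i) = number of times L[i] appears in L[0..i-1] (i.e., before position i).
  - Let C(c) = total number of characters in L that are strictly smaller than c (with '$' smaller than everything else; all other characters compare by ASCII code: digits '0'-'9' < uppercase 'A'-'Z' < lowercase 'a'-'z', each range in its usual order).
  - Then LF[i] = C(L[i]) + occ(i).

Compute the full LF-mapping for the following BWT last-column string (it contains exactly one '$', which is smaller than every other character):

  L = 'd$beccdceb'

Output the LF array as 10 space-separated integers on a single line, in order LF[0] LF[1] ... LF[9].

Char counts: '$':1, 'b':2, 'c':3, 'd':2, 'e':2
C (first-col start): C('$')=0, C('b')=1, C('c')=3, C('d')=6, C('e')=8
L[0]='d': occ=0, LF[0]=C('d')+0=6+0=6
L[1]='$': occ=0, LF[1]=C('$')+0=0+0=0
L[2]='b': occ=0, LF[2]=C('b')+0=1+0=1
L[3]='e': occ=0, LF[3]=C('e')+0=8+0=8
L[4]='c': occ=0, LF[4]=C('c')+0=3+0=3
L[5]='c': occ=1, LF[5]=C('c')+1=3+1=4
L[6]='d': occ=1, LF[6]=C('d')+1=6+1=7
L[7]='c': occ=2, LF[7]=C('c')+2=3+2=5
L[8]='e': occ=1, LF[8]=C('e')+1=8+1=9
L[9]='b': occ=1, LF[9]=C('b')+1=1+1=2

Answer: 6 0 1 8 3 4 7 5 9 2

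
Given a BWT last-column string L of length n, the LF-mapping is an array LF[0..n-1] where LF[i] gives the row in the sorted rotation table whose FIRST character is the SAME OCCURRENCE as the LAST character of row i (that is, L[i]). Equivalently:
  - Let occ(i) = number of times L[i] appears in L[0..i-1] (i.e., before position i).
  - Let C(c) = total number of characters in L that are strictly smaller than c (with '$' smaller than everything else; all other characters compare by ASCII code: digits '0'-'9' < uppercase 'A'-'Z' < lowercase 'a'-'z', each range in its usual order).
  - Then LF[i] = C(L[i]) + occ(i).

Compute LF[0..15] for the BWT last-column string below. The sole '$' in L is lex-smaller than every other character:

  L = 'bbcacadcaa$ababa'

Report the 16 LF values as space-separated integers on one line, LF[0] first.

Char counts: '$':1, 'a':7, 'b':4, 'c':3, 'd':1
C (first-col start): C('$')=0, C('a')=1, C('b')=8, C('c')=12, C('d')=15
L[0]='b': occ=0, LF[0]=C('b')+0=8+0=8
L[1]='b': occ=1, LF[1]=C('b')+1=8+1=9
L[2]='c': occ=0, LF[2]=C('c')+0=12+0=12
L[3]='a': occ=0, LF[3]=C('a')+0=1+0=1
L[4]='c': occ=1, LF[4]=C('c')+1=12+1=13
L[5]='a': occ=1, LF[5]=C('a')+1=1+1=2
L[6]='d': occ=0, LF[6]=C('d')+0=15+0=15
L[7]='c': occ=2, LF[7]=C('c')+2=12+2=14
L[8]='a': occ=2, LF[8]=C('a')+2=1+2=3
L[9]='a': occ=3, LF[9]=C('a')+3=1+3=4
L[10]='$': occ=0, LF[10]=C('$')+0=0+0=0
L[11]='a': occ=4, LF[11]=C('a')+4=1+4=5
L[12]='b': occ=2, LF[12]=C('b')+2=8+2=10
L[13]='a': occ=5, LF[13]=C('a')+5=1+5=6
L[14]='b': occ=3, LF[14]=C('b')+3=8+3=11
L[15]='a': occ=6, LF[15]=C('a')+6=1+6=7

Answer: 8 9 12 1 13 2 15 14 3 4 0 5 10 6 11 7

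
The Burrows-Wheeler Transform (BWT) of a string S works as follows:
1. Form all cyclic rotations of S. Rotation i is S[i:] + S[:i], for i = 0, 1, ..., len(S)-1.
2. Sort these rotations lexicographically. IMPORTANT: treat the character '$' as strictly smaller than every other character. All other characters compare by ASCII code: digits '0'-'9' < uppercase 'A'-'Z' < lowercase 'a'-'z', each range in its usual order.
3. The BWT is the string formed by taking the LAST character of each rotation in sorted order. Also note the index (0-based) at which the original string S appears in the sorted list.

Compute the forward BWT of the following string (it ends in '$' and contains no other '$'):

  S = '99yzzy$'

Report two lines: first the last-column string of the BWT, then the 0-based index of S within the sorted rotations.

All 7 rotations (rotation i = S[i:]+S[:i]):
  rot[0] = 99yzzy$
  rot[1] = 9yzzy$9
  rot[2] = yzzy$99
  rot[3] = zzy$99y
  rot[4] = zy$99yz
  rot[5] = y$99yzz
  rot[6] = $99yzzy
Sorted (with $ < everything):
  sorted[0] = $99yzzy  (last char: 'y')
  sorted[1] = 99yzzy$  (last char: '$')
  sorted[2] = 9yzzy$9  (last char: '9')
  sorted[3] = y$99yzz  (last char: 'z')
  sorted[4] = yzzy$99  (last char: '9')
  sorted[5] = zy$99yz  (last char: 'z')
  sorted[6] = zzy$99y  (last char: 'y')
Last column: y$9z9zy
Original string S is at sorted index 1

Answer: y$9z9zy
1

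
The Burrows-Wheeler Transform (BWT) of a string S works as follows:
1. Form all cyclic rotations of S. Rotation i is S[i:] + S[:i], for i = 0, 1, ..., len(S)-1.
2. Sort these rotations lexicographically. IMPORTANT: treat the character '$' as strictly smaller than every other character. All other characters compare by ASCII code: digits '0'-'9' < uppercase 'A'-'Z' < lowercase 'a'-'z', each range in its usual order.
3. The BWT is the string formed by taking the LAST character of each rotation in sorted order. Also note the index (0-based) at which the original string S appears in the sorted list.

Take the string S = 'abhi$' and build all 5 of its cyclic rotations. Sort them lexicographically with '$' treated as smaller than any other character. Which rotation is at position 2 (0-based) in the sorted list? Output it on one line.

Answer: bhi$a

Derivation:
All 5 rotations (rotation i = S[i:]+S[:i]):
  rot[0] = abhi$
  rot[1] = bhi$a
  rot[2] = hi$ab
  rot[3] = i$abh
  rot[4] = $abhi
Sorted (with $ < everything):
  sorted[0] = $abhi
  sorted[1] = abhi$
  sorted[2] = bhi$a
  sorted[3] = hi$ab
  sorted[4] = i$abh
sorted[2] = bhi$a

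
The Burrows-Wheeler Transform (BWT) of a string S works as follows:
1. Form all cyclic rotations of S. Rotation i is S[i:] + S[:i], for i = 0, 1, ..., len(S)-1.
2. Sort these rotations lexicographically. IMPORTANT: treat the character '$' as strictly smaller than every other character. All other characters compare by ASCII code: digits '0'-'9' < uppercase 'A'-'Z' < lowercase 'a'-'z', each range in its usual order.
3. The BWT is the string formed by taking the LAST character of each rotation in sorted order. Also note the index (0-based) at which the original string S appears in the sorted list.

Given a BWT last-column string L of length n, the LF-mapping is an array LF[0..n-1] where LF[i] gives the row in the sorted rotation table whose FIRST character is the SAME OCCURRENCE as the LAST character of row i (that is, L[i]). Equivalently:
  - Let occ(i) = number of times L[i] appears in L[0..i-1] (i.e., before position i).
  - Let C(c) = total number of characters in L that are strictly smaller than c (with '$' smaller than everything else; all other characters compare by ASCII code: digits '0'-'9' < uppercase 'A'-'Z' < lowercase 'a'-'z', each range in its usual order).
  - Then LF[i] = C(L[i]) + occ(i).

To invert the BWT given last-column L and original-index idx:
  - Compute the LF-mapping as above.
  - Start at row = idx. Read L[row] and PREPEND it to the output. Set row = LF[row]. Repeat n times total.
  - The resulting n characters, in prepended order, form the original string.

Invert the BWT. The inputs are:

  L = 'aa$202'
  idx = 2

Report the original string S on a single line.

LF mapping: 4 5 0 2 1 3
Walk LF starting at row 2, prepending L[row]:
  step 1: row=2, L[2]='$', prepend. Next row=LF[2]=0
  step 2: row=0, L[0]='a', prepend. Next row=LF[0]=4
  step 3: row=4, L[4]='0', prepend. Next row=LF[4]=1
  step 4: row=1, L[1]='a', prepend. Next row=LF[1]=5
  step 5: row=5, L[5]='2', prepend. Next row=LF[5]=3
  step 6: row=3, L[3]='2', prepend. Next row=LF[3]=2
Reversed output: 22a0a$

Answer: 22a0a$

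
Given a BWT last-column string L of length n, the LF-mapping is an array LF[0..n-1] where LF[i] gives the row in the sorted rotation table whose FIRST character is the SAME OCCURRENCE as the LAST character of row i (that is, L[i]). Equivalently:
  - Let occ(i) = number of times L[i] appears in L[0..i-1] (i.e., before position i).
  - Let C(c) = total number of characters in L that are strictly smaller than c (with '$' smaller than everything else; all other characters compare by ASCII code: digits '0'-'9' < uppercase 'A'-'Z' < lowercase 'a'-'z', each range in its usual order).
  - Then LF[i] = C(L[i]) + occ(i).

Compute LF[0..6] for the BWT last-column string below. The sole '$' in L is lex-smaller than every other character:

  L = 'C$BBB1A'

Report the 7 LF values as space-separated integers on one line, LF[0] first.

Char counts: '$':1, '1':1, 'A':1, 'B':3, 'C':1
C (first-col start): C('$')=0, C('1')=1, C('A')=2, C('B')=3, C('C')=6
L[0]='C': occ=0, LF[0]=C('C')+0=6+0=6
L[1]='$': occ=0, LF[1]=C('$')+0=0+0=0
L[2]='B': occ=0, LF[2]=C('B')+0=3+0=3
L[3]='B': occ=1, LF[3]=C('B')+1=3+1=4
L[4]='B': occ=2, LF[4]=C('B')+2=3+2=5
L[5]='1': occ=0, LF[5]=C('1')+0=1+0=1
L[6]='A': occ=0, LF[6]=C('A')+0=2+0=2

Answer: 6 0 3 4 5 1 2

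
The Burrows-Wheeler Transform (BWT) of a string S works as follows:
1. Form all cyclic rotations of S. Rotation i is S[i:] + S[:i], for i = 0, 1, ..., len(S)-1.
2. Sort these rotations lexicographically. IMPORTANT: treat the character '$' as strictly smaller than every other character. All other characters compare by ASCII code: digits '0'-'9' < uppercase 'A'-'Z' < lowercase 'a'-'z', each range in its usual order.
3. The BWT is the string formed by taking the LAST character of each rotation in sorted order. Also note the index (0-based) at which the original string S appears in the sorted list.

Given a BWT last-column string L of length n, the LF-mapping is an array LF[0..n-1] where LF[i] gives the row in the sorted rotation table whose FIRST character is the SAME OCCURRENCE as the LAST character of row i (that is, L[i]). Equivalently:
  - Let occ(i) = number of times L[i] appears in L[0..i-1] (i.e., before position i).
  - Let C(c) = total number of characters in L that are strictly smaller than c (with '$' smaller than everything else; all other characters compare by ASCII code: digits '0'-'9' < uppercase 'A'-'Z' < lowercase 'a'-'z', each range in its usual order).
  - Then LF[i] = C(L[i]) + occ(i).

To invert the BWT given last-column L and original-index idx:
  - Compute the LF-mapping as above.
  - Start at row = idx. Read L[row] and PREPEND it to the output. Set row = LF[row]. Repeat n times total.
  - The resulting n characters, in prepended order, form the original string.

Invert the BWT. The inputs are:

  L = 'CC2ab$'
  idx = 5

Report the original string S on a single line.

Answer: baC2C$

Derivation:
LF mapping: 2 3 1 4 5 0
Walk LF starting at row 5, prepending L[row]:
  step 1: row=5, L[5]='$', prepend. Next row=LF[5]=0
  step 2: row=0, L[0]='C', prepend. Next row=LF[0]=2
  step 3: row=2, L[2]='2', prepend. Next row=LF[2]=1
  step 4: row=1, L[1]='C', prepend. Next row=LF[1]=3
  step 5: row=3, L[3]='a', prepend. Next row=LF[3]=4
  step 6: row=4, L[4]='b', prepend. Next row=LF[4]=5
Reversed output: baC2C$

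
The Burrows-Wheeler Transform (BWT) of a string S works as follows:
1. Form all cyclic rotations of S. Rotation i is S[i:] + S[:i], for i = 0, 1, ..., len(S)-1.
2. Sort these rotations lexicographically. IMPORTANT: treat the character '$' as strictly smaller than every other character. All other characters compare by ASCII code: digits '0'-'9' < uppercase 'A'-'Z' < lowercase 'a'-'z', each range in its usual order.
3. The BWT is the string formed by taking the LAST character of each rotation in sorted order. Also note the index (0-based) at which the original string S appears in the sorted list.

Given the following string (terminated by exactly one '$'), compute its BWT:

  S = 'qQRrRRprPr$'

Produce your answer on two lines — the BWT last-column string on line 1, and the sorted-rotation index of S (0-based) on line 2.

All 11 rotations (rotation i = S[i:]+S[:i]):
  rot[0] = qQRrRRprPr$
  rot[1] = QRrRRprPr$q
  rot[2] = RrRRprPr$qQ
  rot[3] = rRRprPr$qQR
  rot[4] = RRprPr$qQRr
  rot[5] = RprPr$qQRrR
  rot[6] = prPr$qQRrRR
  rot[7] = rPr$qQRrRRp
  rot[8] = Pr$qQRrRRpr
  rot[9] = r$qQRrRRprP
  rot[10] = $qQRrRRprPr
Sorted (with $ < everything):
  sorted[0] = $qQRrRRprPr  (last char: 'r')
  sorted[1] = Pr$qQRrRRpr  (last char: 'r')
  sorted[2] = QRrRRprPr$q  (last char: 'q')
  sorted[3] = RRprPr$qQRr  (last char: 'r')
  sorted[4] = RprPr$qQRrR  (last char: 'R')
  sorted[5] = RrRRprPr$qQ  (last char: 'Q')
  sorted[6] = prPr$qQRrRR  (last char: 'R')
  sorted[7] = qQRrRRprPr$  (last char: '$')
  sorted[8] = r$qQRrRRprP  (last char: 'P')
  sorted[9] = rPr$qQRrRRp  (last char: 'p')
  sorted[10] = rRRprPr$qQR  (last char: 'R')
Last column: rrqrRQR$PpR
Original string S is at sorted index 7

Answer: rrqrRQR$PpR
7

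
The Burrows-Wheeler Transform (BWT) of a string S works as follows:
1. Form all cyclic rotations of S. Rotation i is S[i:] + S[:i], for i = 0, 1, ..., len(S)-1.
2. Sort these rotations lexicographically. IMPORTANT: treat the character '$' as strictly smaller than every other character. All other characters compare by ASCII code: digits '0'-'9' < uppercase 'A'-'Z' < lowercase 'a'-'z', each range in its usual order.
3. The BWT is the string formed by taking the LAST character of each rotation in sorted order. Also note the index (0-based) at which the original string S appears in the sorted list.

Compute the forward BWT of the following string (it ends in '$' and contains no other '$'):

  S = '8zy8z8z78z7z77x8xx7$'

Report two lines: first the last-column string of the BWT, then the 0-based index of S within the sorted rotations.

All 20 rotations (rotation i = S[i:]+S[:i]):
  rot[0] = 8zy8z8z78z7z77x8xx7$
  rot[1] = zy8z8z78z7z77x8xx7$8
  rot[2] = y8z8z78z7z77x8xx7$8z
  rot[3] = 8z8z78z7z77x8xx7$8zy
  rot[4] = z8z78z7z77x8xx7$8zy8
  rot[5] = 8z78z7z77x8xx7$8zy8z
  rot[6] = z78z7z77x8xx7$8zy8z8
  rot[7] = 78z7z77x8xx7$8zy8z8z
  rot[8] = 8z7z77x8xx7$8zy8z8z7
  rot[9] = z7z77x8xx7$8zy8z8z78
  rot[10] = 7z77x8xx7$8zy8z8z78z
  rot[11] = z77x8xx7$8zy8z8z78z7
  rot[12] = 77x8xx7$8zy8z8z78z7z
  rot[13] = 7x8xx7$8zy8z8z78z7z7
  rot[14] = x8xx7$8zy8z8z78z7z77
  rot[15] = 8xx7$8zy8z8z78z7z77x
  rot[16] = xx7$8zy8z8z78z7z77x8
  rot[17] = x7$8zy8z8z78z7z77x8x
  rot[18] = 7$8zy8z8z78z7z77x8xx
  rot[19] = $8zy8z8z78z7z77x8xx7
Sorted (with $ < everything):
  sorted[0] = $8zy8z8z78z7z77x8xx7  (last char: '7')
  sorted[1] = 7$8zy8z8z78z7z77x8xx  (last char: 'x')
  sorted[2] = 77x8xx7$8zy8z8z78z7z  (last char: 'z')
  sorted[3] = 78z7z77x8xx7$8zy8z8z  (last char: 'z')
  sorted[4] = 7x8xx7$8zy8z8z78z7z7  (last char: '7')
  sorted[5] = 7z77x8xx7$8zy8z8z78z  (last char: 'z')
  sorted[6] = 8xx7$8zy8z8z78z7z77x  (last char: 'x')
  sorted[7] = 8z78z7z77x8xx7$8zy8z  (last char: 'z')
  sorted[8] = 8z7z77x8xx7$8zy8z8z7  (last char: '7')
  sorted[9] = 8z8z78z7z77x8xx7$8zy  (last char: 'y')
  sorted[10] = 8zy8z8z78z7z77x8xx7$  (last char: '$')
  sorted[11] = x7$8zy8z8z78z7z77x8x  (last char: 'x')
  sorted[12] = x8xx7$8zy8z8z78z7z77  (last char: '7')
  sorted[13] = xx7$8zy8z8z78z7z77x8  (last char: '8')
  sorted[14] = y8z8z78z7z77x8xx7$8z  (last char: 'z')
  sorted[15] = z77x8xx7$8zy8z8z78z7  (last char: '7')
  sorted[16] = z78z7z77x8xx7$8zy8z8  (last char: '8')
  sorted[17] = z7z77x8xx7$8zy8z8z78  (last char: '8')
  sorted[18] = z8z78z7z77x8xx7$8zy8  (last char: '8')
  sorted[19] = zy8z8z78z7z77x8xx7$8  (last char: '8')
Last column: 7xzz7zxz7y$x78z78888
Original string S is at sorted index 10

Answer: 7xzz7zxz7y$x78z78888
10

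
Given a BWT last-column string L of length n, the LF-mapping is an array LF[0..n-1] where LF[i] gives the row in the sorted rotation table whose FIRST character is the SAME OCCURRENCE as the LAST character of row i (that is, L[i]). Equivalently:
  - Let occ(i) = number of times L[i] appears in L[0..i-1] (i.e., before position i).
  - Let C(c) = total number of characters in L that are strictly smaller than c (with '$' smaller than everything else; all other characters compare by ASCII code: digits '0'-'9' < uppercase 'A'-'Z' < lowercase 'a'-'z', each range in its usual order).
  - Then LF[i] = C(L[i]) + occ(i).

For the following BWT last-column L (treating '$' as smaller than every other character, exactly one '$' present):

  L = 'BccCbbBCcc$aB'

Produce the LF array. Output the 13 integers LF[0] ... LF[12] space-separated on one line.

Answer: 1 9 10 4 7 8 2 5 11 12 0 6 3

Derivation:
Char counts: '$':1, 'B':3, 'C':2, 'a':1, 'b':2, 'c':4
C (first-col start): C('$')=0, C('B')=1, C('C')=4, C('a')=6, C('b')=7, C('c')=9
L[0]='B': occ=0, LF[0]=C('B')+0=1+0=1
L[1]='c': occ=0, LF[1]=C('c')+0=9+0=9
L[2]='c': occ=1, LF[2]=C('c')+1=9+1=10
L[3]='C': occ=0, LF[3]=C('C')+0=4+0=4
L[4]='b': occ=0, LF[4]=C('b')+0=7+0=7
L[5]='b': occ=1, LF[5]=C('b')+1=7+1=8
L[6]='B': occ=1, LF[6]=C('B')+1=1+1=2
L[7]='C': occ=1, LF[7]=C('C')+1=4+1=5
L[8]='c': occ=2, LF[8]=C('c')+2=9+2=11
L[9]='c': occ=3, LF[9]=C('c')+3=9+3=12
L[10]='$': occ=0, LF[10]=C('$')+0=0+0=0
L[11]='a': occ=0, LF[11]=C('a')+0=6+0=6
L[12]='B': occ=2, LF[12]=C('B')+2=1+2=3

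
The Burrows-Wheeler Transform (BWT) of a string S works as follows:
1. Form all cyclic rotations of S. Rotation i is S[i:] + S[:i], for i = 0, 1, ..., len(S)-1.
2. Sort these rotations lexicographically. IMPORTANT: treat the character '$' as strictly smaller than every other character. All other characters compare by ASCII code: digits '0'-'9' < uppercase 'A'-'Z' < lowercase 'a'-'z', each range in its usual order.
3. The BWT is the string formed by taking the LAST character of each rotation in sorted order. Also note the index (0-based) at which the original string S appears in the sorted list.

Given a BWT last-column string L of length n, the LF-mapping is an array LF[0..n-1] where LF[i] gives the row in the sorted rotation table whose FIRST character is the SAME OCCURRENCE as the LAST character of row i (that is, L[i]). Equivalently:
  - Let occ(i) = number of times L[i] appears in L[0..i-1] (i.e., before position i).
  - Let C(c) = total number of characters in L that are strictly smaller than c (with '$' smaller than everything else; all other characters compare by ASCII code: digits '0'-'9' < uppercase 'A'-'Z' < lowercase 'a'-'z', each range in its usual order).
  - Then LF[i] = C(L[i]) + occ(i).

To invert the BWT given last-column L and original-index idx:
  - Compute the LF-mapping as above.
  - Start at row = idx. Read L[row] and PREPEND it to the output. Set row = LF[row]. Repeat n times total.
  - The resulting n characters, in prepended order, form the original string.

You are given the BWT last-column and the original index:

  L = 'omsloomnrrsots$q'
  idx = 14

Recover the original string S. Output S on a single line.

LF mapping: 5 2 12 1 6 7 3 4 10 11 13 8 15 14 0 9
Walk LF starting at row 14, prepending L[row]:
  step 1: row=14, L[14]='$', prepend. Next row=LF[14]=0
  step 2: row=0, L[0]='o', prepend. Next row=LF[0]=5
  step 3: row=5, L[5]='o', prepend. Next row=LF[5]=7
  step 4: row=7, L[7]='n', prepend. Next row=LF[7]=4
  step 5: row=4, L[4]='o', prepend. Next row=LF[4]=6
  step 6: row=6, L[6]='m', prepend. Next row=LF[6]=3
  step 7: row=3, L[3]='l', prepend. Next row=LF[3]=1
  step 8: row=1, L[1]='m', prepend. Next row=LF[1]=2
  step 9: row=2, L[2]='s', prepend. Next row=LF[2]=12
  step 10: row=12, L[12]='t', prepend. Next row=LF[12]=15
  step 11: row=15, L[15]='q', prepend. Next row=LF[15]=9
  step 12: row=9, L[9]='r', prepend. Next row=LF[9]=11
  step 13: row=11, L[11]='o', prepend. Next row=LF[11]=8
  step 14: row=8, L[8]='r', prepend. Next row=LF[8]=10
  step 15: row=10, L[10]='s', prepend. Next row=LF[10]=13
  step 16: row=13, L[13]='s', prepend. Next row=LF[13]=14
Reversed output: ssrorqtsmlmonoo$

Answer: ssrorqtsmlmonoo$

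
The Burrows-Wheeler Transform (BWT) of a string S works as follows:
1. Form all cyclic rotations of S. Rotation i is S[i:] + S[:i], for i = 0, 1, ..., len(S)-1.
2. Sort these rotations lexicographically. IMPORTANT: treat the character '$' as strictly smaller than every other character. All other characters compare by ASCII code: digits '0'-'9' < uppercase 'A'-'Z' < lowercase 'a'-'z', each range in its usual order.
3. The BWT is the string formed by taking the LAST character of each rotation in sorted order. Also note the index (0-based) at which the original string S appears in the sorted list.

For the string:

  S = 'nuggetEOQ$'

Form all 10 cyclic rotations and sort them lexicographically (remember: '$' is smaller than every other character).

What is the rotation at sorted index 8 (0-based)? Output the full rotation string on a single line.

All 10 rotations (rotation i = S[i:]+S[:i]):
  rot[0] = nuggetEOQ$
  rot[1] = uggetEOQ$n
  rot[2] = ggetEOQ$nu
  rot[3] = getEOQ$nug
  rot[4] = etEOQ$nugg
  rot[5] = tEOQ$nugge
  rot[6] = EOQ$nugget
  rot[7] = OQ$nuggetE
  rot[8] = Q$nuggetEO
  rot[9] = $nuggetEOQ
Sorted (with $ < everything):
  sorted[0] = $nuggetEOQ
  sorted[1] = EOQ$nugget
  sorted[2] = OQ$nuggetE
  sorted[3] = Q$nuggetEO
  sorted[4] = etEOQ$nugg
  sorted[5] = getEOQ$nug
  sorted[6] = ggetEOQ$nu
  sorted[7] = nuggetEOQ$
  sorted[8] = tEOQ$nugge
  sorted[9] = uggetEOQ$n
sorted[8] = tEOQ$nugge

Answer: tEOQ$nugge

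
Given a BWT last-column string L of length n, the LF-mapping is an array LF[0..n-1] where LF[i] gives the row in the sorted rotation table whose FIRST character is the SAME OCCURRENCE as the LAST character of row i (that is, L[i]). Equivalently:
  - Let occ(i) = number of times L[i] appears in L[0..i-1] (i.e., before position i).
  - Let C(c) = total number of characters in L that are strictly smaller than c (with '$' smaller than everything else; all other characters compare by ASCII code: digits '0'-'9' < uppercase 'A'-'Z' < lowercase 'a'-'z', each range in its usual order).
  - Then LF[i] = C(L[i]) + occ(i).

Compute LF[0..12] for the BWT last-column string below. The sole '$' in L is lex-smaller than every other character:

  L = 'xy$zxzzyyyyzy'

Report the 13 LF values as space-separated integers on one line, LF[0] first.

Char counts: '$':1, 'x':2, 'y':6, 'z':4
C (first-col start): C('$')=0, C('x')=1, C('y')=3, C('z')=9
L[0]='x': occ=0, LF[0]=C('x')+0=1+0=1
L[1]='y': occ=0, LF[1]=C('y')+0=3+0=3
L[2]='$': occ=0, LF[2]=C('$')+0=0+0=0
L[3]='z': occ=0, LF[3]=C('z')+0=9+0=9
L[4]='x': occ=1, LF[4]=C('x')+1=1+1=2
L[5]='z': occ=1, LF[5]=C('z')+1=9+1=10
L[6]='z': occ=2, LF[6]=C('z')+2=9+2=11
L[7]='y': occ=1, LF[7]=C('y')+1=3+1=4
L[8]='y': occ=2, LF[8]=C('y')+2=3+2=5
L[9]='y': occ=3, LF[9]=C('y')+3=3+3=6
L[10]='y': occ=4, LF[10]=C('y')+4=3+4=7
L[11]='z': occ=3, LF[11]=C('z')+3=9+3=12
L[12]='y': occ=5, LF[12]=C('y')+5=3+5=8

Answer: 1 3 0 9 2 10 11 4 5 6 7 12 8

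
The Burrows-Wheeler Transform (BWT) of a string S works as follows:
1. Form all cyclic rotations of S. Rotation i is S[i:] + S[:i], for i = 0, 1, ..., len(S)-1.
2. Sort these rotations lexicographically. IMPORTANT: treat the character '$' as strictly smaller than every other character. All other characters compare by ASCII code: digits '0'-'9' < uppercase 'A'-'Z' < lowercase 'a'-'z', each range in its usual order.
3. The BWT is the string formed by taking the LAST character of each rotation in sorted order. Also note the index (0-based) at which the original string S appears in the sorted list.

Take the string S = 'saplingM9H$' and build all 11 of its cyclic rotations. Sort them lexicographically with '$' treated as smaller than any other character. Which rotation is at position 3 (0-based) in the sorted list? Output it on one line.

All 11 rotations (rotation i = S[i:]+S[:i]):
  rot[0] = saplingM9H$
  rot[1] = aplingM9H$s
  rot[2] = plingM9H$sa
  rot[3] = lingM9H$sap
  rot[4] = ingM9H$sapl
  rot[5] = ngM9H$sapli
  rot[6] = gM9H$saplin
  rot[7] = M9H$sapling
  rot[8] = 9H$saplingM
  rot[9] = H$saplingM9
  rot[10] = $saplingM9H
Sorted (with $ < everything):
  sorted[0] = $saplingM9H
  sorted[1] = 9H$saplingM
  sorted[2] = H$saplingM9
  sorted[3] = M9H$sapling
  sorted[4] = aplingM9H$s
  sorted[5] = gM9H$saplin
  sorted[6] = ingM9H$sapl
  sorted[7] = lingM9H$sap
  sorted[8] = ngM9H$sapli
  sorted[9] = plingM9H$sa
  sorted[10] = saplingM9H$
sorted[3] = M9H$sapling

Answer: M9H$sapling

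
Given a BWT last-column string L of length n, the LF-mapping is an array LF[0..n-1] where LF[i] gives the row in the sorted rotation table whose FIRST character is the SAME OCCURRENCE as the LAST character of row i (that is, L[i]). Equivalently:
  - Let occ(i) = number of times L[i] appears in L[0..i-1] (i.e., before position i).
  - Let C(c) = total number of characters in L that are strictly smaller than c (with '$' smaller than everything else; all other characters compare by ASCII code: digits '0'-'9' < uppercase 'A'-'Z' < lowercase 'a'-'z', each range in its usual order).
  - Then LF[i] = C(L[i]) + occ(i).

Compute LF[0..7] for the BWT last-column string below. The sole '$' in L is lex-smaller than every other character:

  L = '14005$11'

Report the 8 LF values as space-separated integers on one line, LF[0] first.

Answer: 3 6 1 2 7 0 4 5

Derivation:
Char counts: '$':1, '0':2, '1':3, '4':1, '5':1
C (first-col start): C('$')=0, C('0')=1, C('1')=3, C('4')=6, C('5')=7
L[0]='1': occ=0, LF[0]=C('1')+0=3+0=3
L[1]='4': occ=0, LF[1]=C('4')+0=6+0=6
L[2]='0': occ=0, LF[2]=C('0')+0=1+0=1
L[3]='0': occ=1, LF[3]=C('0')+1=1+1=2
L[4]='5': occ=0, LF[4]=C('5')+0=7+0=7
L[5]='$': occ=0, LF[5]=C('$')+0=0+0=0
L[6]='1': occ=1, LF[6]=C('1')+1=3+1=4
L[7]='1': occ=2, LF[7]=C('1')+2=3+2=5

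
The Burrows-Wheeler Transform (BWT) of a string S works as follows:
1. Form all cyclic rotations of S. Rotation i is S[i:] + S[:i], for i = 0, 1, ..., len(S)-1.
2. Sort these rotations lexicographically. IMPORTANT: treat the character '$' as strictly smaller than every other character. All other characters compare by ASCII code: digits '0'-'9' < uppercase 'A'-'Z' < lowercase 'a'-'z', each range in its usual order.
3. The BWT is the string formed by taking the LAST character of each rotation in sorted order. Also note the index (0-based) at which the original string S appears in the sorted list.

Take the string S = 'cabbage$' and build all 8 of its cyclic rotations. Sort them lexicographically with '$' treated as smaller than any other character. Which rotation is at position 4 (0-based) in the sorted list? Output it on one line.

Answer: bbage$ca

Derivation:
All 8 rotations (rotation i = S[i:]+S[:i]):
  rot[0] = cabbage$
  rot[1] = abbage$c
  rot[2] = bbage$ca
  rot[3] = bage$cab
  rot[4] = age$cabb
  rot[5] = ge$cabba
  rot[6] = e$cabbag
  rot[7] = $cabbage
Sorted (with $ < everything):
  sorted[0] = $cabbage
  sorted[1] = abbage$c
  sorted[2] = age$cabb
  sorted[3] = bage$cab
  sorted[4] = bbage$ca
  sorted[5] = cabbage$
  sorted[6] = e$cabbag
  sorted[7] = ge$cabba
sorted[4] = bbage$ca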